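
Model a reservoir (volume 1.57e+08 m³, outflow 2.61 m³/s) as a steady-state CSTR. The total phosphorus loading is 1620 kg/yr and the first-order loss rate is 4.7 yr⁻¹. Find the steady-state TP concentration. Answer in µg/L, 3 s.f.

Outflow Q = 2.61 m³/s × 3.156e+07 s/yr = 8.237e+07 m³/yr.
Steady-state CSTR mass balance: W = Q·C + k·V·C, so C = W/(Q + kV).
Q + kV = 8.237e+07 + 4.7·1.57e+08 = 8.203e+08 m³/yr.
C = 1620/8.203e+08 = 1.975e-06 kg/m³ = 0.001975 mg/L = 1.975 µg/L.

1.97 µg/L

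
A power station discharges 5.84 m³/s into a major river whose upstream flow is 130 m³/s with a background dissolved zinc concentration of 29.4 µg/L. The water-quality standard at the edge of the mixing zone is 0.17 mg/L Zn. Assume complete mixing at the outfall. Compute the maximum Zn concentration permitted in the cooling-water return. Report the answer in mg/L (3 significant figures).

29.4 µg/L = 0.0294 mg/L.
Mass balance: 0.17·135.8 = 5.84·Cₑ + 130·0.0294.
Cₑ = (23.09 − 3.822) / 5.84 = 3.3 mg/L.

3.30 mg/L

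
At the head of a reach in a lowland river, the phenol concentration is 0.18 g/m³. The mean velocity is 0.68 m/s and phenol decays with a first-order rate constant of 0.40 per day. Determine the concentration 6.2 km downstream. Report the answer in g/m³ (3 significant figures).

Travel time t = 6.2 km / 0.68 m/s = 6200/0.68 = 9118 s = 0.1055 d.
First-order decay: C = 0.18·exp(−0.40·0.1055) = 0.18·0.9587 = 0.1726 g/m³.

0.173 g/m³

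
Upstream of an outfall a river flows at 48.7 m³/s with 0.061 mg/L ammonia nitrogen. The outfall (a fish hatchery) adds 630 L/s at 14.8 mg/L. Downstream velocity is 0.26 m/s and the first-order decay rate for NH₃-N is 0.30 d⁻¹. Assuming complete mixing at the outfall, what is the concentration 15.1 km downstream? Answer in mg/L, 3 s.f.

0.204 mg/L

630 L/s = 0.63 m³/s.
After complete mixing, C₀ = (0.63·14.8 + 48.7·0.061) / 49.33 = 0.2492 mg/L.
Travel time t = 1.51e+04 m / 0.26 m/s = 5.808e+04 s = 0.6722 d.
C = 0.2492·exp(−0.30·0.6722) = 0.2492·0.8174 = 0.2037 mg/L.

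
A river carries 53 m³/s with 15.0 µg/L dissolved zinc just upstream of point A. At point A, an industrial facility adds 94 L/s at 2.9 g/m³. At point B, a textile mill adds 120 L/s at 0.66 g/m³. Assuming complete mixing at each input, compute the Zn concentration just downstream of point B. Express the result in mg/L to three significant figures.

15.0 µg/L = 0.015 mg/L.
94 L/s = 0.094 m³/s.
After input A: C = (53·0.015 + 0.094·2.9) / 53.09 = 0.02011 mg/L.
120 L/s = 0.12 m³/s.
After input B: C = (53.09·0.02011 + 0.12·0.66) / 53.21 = 0.02155 mg/L.

0.0216 mg/L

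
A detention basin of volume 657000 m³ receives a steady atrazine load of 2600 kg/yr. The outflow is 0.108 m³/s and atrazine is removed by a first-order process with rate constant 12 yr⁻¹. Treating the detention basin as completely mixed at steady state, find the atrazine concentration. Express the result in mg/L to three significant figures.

0.230 mg/L

Outflow Q = 0.108 m³/s × 3.156e+07 s/yr = 3.408e+06 m³/yr.
Steady-state CSTR mass balance: W = Q·C + k·V·C, so C = W/(Q + kV).
Q + kV = 3.408e+06 + 12·657000 = 1.129e+07 m³/yr.
C = 2600/1.129e+07 = 0.0002302 kg/m³ = 0.2302 mg/L.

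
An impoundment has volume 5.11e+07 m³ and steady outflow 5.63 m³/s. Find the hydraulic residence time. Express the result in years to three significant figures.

0.288 yr

Q = 5.63 m³/s × 3.156e+07 s/yr = 1.777e+08 m³/yr.
Hydraulic residence time τ = V/Q = 5.11e+07/1.777e+08 = 0.2876 yr.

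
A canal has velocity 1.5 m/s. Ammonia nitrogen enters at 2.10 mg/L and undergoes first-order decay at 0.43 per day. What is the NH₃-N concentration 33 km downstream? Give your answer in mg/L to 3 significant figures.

Travel time t = 33 km / 1.5 m/s = 3.3e+04/1.5 = 2.2e+04 s = 0.2546 d.
First-order decay: C = 2.10·exp(−0.43·0.2546) = 2.10·0.8963 = 1.882 mg/L.

1.88 mg/L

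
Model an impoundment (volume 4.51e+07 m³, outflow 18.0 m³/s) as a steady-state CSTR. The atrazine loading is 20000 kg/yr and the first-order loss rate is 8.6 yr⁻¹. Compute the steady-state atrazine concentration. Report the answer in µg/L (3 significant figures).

20.9 µg/L

Outflow Q = 18.0 m³/s × 3.156e+07 s/yr = 5.68e+08 m³/yr.
Steady-state CSTR mass balance: W = Q·C + k·V·C, so C = W/(Q + kV).
Q + kV = 5.68e+08 + 8.6·4.51e+07 = 9.559e+08 m³/yr.
C = 20000/9.559e+08 = 2.092e-05 kg/m³ = 0.02092 mg/L = 20.92 µg/L.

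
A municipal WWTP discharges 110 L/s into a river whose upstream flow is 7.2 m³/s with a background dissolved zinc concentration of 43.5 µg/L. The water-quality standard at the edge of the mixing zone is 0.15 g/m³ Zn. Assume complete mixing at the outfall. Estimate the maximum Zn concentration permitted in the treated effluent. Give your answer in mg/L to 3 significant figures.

110 L/s = 0.11 m³/s.
43.5 µg/L = 0.0435 mg/L.
Mass balance: 0.15·7.31 = 0.11·Cₑ + 7.2·0.0435.
Cₑ = (1.097 − 0.3132) / 0.11 = 7.121 mg/L.

7.12 mg/L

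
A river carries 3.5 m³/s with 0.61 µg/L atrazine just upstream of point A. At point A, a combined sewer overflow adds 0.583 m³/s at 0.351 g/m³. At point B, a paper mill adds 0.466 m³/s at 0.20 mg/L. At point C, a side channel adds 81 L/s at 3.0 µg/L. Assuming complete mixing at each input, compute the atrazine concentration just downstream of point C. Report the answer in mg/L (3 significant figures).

0.61 µg/L = 0.00061 mg/L.
After input A: C = (3.5·0.00061 + 0.583·0.351) / 4.083 = 0.05064 mg/L.
After input B: C = (4.083·0.05064 + 0.466·0.2) / 4.549 = 0.06594 mg/L.
81 L/s = 0.081 m³/s.
3.0 µg/L = 0.003 mg/L.
After input C: C = (4.549·0.06594 + 0.081·0.003) / 4.63 = 0.06484 mg/L.

0.0648 mg/L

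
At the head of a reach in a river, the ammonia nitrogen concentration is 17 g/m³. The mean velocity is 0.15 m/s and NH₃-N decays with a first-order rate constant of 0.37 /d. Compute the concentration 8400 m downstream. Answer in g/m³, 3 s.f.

Travel time t = 8400 m / 0.15 m/s = 8400/0.15 = 5.6e+04 s = 0.6481 d.
First-order decay: C = 17·exp(−0.37·0.6481) = 17·0.7868 = 13.38 g/m³.

13.4 g/m³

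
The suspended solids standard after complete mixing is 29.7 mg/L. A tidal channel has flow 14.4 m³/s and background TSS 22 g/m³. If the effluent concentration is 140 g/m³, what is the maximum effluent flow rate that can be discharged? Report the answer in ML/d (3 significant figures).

Mass balance at complete mixing: C_std·(Q_w + Q_r) = Q_w·C_e + Q_r·C_b.
Rearranging, Q_w = Q_r·(C_std − C_b)/(C_e − C_std) = 14.4·(29.7 − 22) / (140 − 29.7) = 1.005 m³/s.
= 86.85 ML/d.

86.9 ML/d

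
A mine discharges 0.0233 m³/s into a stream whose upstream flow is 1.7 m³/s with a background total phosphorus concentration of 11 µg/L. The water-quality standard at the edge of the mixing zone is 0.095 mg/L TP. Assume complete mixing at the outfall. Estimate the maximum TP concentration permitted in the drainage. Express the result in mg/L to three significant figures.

6.22 mg/L

11 µg/L = 0.011 mg/L.
Mass balance: 0.095·1.723 = 0.0233·Cₑ + 1.7·0.011.
Cₑ = (0.1637 − 0.0187) / 0.0233 = 6.224 mg/L.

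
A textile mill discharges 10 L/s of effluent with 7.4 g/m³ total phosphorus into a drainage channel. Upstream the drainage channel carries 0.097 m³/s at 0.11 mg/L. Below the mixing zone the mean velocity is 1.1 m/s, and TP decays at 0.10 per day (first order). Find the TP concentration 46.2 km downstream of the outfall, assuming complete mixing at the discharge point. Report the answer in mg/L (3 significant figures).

10 L/s = 0.01 m³/s.
After complete mixing, C₀ = (0.01·7.4 + 0.097·0.11) / 0.107 = 0.7913 mg/L.
Travel time t = 4.62e+04 m / 1.1 m/s = 4.2e+04 s = 0.4861 d.
C = 0.7913·exp(−0.10·0.4861) = 0.7913·0.9526 = 0.7538 mg/L.

0.754 mg/L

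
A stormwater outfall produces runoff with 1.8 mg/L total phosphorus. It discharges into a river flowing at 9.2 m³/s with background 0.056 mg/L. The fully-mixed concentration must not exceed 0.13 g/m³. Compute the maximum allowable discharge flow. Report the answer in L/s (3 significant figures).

408 L/s

Mass balance at complete mixing: C_std·(Q_w + Q_r) = Q_w·C_e + Q_r·C_b.
Rearranging, Q_w = Q_r·(C_std − C_b)/(C_e − C_std) = 9.2·(0.13 − 0.056) / (1.8 − 0.13) = 0.4077 m³/s.
= 407.7 L/s.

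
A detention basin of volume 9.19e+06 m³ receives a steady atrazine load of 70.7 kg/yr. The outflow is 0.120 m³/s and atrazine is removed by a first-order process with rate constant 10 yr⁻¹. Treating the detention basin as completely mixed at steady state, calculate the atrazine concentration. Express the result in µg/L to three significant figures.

0.739 µg/L

Outflow Q = 0.120 m³/s × 3.156e+07 s/yr = 3.787e+06 m³/yr.
Steady-state CSTR mass balance: W = Q·C + k·V·C, so C = W/(Q + kV).
Q + kV = 3.787e+06 + 10·9.19e+06 = 9.569e+07 m³/yr.
C = 70.7/9.569e+07 = 7.389e-07 kg/m³ = 0.0007389 mg/L = 0.7389 µg/L.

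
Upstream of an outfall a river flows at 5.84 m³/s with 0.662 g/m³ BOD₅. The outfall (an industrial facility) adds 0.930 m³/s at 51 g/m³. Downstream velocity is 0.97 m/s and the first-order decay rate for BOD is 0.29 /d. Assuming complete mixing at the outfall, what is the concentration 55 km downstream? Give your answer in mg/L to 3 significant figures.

After complete mixing, C₀ = (0.93·51 + 5.84·0.662) / 6.77 = 7.577 mg/L.
Travel time t = 5.5e+04 m / 0.97 m/s = 5.67e+04 s = 0.6563 d.
C = 7.577·exp(−0.29·0.6563) = 7.577·0.8267 = 6.264 mg/L.

6.26 mg/L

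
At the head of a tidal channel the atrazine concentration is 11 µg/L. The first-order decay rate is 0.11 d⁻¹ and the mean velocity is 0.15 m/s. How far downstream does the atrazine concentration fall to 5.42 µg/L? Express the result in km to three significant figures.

83.4 km

From C = C₀·e^(−kt), t = ln(C₀/C)/k = ln(11/5.42)/0.11 = 0.7078/0.11 = 6.435 d.
Distance = v·t = 0.15 m/s × 5.559e+05 s = 8.339e+04 m = 83.39 km.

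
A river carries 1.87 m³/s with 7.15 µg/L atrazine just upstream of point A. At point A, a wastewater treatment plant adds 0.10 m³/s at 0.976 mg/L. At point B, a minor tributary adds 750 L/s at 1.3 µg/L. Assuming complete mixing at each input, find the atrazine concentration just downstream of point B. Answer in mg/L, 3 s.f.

0.0412 mg/L

7.15 µg/L = 0.00715 mg/L.
After input A: C = (1.87·0.00715 + 0.1·0.976) / 1.97 = 0.05633 mg/L.
750 L/s = 0.75 m³/s.
1.3 µg/L = 0.0013 mg/L.
After input B: C = (1.97·0.05633 + 0.75·0.0013) / 2.72 = 0.04116 mg/L.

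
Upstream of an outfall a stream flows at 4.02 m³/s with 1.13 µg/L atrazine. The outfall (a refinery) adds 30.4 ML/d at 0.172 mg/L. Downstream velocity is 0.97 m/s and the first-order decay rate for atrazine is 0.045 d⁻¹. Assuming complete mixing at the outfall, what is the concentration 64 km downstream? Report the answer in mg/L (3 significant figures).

0.0144 mg/L

30.4 ML/d = 0.3519 m³/s.
1.13 µg/L = 0.00113 mg/L.
After complete mixing, C₀ = (0.3519·0.172 + 4.02·0.00113) / 4.372 = 0.01488 mg/L.
Travel time t = 6.4e+04 m / 0.97 m/s = 6.598e+04 s = 0.7637 d.
C = 0.01488·exp(−0.045·0.7637) = 0.01488·0.9662 = 0.01438 mg/L.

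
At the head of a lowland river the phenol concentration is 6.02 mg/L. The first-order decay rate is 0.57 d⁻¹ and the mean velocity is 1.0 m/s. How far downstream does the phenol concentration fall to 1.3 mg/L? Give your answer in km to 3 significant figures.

232 km

From C = C₀·e^(−kt), t = ln(C₀/C)/k = ln(6.02/1.3)/0.57 = 1.533/0.57 = 2.689 d.
Distance = v·t = 1.0 m/s × 2.323e+05 s = 2.323e+05 m = 232.3 km.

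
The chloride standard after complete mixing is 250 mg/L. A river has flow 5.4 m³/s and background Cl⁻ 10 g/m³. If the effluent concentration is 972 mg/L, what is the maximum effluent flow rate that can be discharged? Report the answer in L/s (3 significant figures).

1800 L/s

Mass balance at complete mixing: C_std·(Q_w + Q_r) = Q_w·C_e + Q_r·C_b.
Rearranging, Q_w = Q_r·(C_std − C_b)/(C_e − C_std) = 5.4·(250 − 10) / (972 − 250) = 1.795 m³/s.
= 1795 L/s.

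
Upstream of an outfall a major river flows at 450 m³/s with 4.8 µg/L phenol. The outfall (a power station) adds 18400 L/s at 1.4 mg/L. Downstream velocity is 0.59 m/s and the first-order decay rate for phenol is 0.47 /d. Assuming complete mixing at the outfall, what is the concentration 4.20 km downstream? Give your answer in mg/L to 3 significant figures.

0.0573 mg/L

18400 L/s = 18.4 m³/s.
4.8 µg/L = 0.0048 mg/L.
After complete mixing, C₀ = (18.4·1.4 + 450·0.0048) / 468.4 = 0.05961 mg/L.
Travel time t = 4200 m / 0.59 m/s = 7119 s = 0.08239 d.
C = 0.05961·exp(−0.47·0.08239) = 0.05961·0.962 = 0.05734 mg/L.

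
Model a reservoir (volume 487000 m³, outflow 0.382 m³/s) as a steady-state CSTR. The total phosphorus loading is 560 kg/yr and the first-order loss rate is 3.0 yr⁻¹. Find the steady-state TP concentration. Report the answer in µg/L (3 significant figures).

Outflow Q = 0.382 m³/s × 3.156e+07 s/yr = 1.206e+07 m³/yr.
Steady-state CSTR mass balance: W = Q·C + k·V·C, so C = W/(Q + kV).
Q + kV = 1.206e+07 + 3.0·487000 = 1.352e+07 m³/yr.
C = 560/1.352e+07 = 4.143e-05 kg/m³ = 0.04143 mg/L = 41.43 µg/L.

41.4 µg/L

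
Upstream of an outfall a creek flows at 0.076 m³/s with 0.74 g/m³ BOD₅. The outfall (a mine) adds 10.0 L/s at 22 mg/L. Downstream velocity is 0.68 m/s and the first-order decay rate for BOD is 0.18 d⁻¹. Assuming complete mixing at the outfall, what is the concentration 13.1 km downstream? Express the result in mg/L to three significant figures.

10.0 L/s = 0.01 m³/s.
After complete mixing, C₀ = (0.01·22 + 0.076·0.74) / 0.086 = 3.212 mg/L.
Travel time t = 1.31e+04 m / 0.68 m/s = 1.926e+04 s = 0.223 d.
C = 3.212·exp(−0.18·0.223) = 3.212·0.9607 = 3.086 mg/L.

3.09 mg/L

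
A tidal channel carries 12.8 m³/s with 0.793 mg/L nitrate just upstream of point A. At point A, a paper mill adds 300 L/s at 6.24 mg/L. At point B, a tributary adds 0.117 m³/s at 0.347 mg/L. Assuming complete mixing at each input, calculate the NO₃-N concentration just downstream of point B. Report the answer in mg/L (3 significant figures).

300 L/s = 0.3 m³/s.
After input A: C = (12.8·0.793 + 0.3·6.24) / 13.1 = 0.9177 mg/L.
After input B: C = (13.1·0.9177 + 0.117·0.347) / 13.22 = 0.9127 mg/L.

0.913 mg/L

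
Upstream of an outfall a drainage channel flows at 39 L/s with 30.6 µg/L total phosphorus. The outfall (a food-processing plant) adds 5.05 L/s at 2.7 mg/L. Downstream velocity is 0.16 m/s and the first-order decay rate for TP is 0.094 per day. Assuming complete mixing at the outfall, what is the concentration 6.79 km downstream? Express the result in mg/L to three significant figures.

5.05 L/s = 0.00505 m³/s.
39 L/s = 0.039 m³/s.
30.6 µg/L = 0.0306 mg/L.
After complete mixing, C₀ = (0.00505·2.7 + 0.039·0.0306) / 0.04405 = 0.3366 mg/L.
Travel time t = 6790 m / 0.16 m/s = 4.244e+04 s = 0.4912 d.
C = 0.3366·exp(−0.094·0.4912) = 0.3366·0.9549 = 0.3214 mg/L.

0.321 mg/L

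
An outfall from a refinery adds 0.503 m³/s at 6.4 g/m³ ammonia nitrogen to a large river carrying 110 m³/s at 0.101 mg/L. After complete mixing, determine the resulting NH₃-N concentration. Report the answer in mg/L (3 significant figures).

By mass balance at complete mixing, C = (0.503·6.4 + 110·0.101) / (0.503 + 110) = 14.33/110.5 = 0.1297 mg/L.

0.130 mg/L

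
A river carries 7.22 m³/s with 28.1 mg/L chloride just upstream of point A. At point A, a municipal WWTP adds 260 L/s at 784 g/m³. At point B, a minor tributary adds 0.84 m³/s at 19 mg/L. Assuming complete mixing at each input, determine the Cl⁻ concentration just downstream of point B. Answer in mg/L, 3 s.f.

260 L/s = 0.26 m³/s.
After input A: C = (7.22·28.1 + 0.26·784) / 7.48 = 54.37 mg/L.
After input B: C = (7.48·54.37 + 0.84·19) / 8.32 = 50.8 mg/L.

50.8 mg/L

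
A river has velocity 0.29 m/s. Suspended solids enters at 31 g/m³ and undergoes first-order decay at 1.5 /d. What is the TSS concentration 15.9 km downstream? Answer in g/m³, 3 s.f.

12.0 g/m³

Travel time t = 15.9 km / 0.29 m/s = 1.59e+04/0.29 = 5.483e+04 s = 0.6346 d.
First-order decay: C = 31·exp(−1.5·0.6346) = 31·0.386 = 11.97 g/m³.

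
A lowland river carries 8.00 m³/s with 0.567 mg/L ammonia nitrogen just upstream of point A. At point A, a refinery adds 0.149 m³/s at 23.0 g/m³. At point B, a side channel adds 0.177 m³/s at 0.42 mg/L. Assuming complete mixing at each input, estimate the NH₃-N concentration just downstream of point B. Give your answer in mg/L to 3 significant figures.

0.965 mg/L

After input A: C = (8·0.567 + 0.149·23) / 8.149 = 0.9772 mg/L.
After input B: C = (8.149·0.9772 + 0.177·0.42) / 8.326 = 0.9653 mg/L.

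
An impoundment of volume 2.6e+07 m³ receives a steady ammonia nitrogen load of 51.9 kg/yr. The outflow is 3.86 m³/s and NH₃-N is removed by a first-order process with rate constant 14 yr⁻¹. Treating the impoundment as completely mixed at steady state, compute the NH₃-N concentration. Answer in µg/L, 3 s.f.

Outflow Q = 3.86 m³/s × 3.156e+07 s/yr = 1.218e+08 m³/yr.
Steady-state CSTR mass balance: W = Q·C + k·V·C, so C = W/(Q + kV).
Q + kV = 1.218e+08 + 14·2.6e+07 = 4.858e+08 m³/yr.
C = 51.9/4.858e+08 = 1.068e-07 kg/m³ = 0.0001068 mg/L = 0.1068 µg/L.

0.107 µg/L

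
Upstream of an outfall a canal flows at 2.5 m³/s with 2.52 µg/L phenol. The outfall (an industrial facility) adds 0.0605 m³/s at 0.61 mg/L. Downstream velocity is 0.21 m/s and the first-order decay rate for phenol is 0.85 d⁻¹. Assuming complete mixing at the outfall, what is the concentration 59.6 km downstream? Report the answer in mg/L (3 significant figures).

0.00103 mg/L

2.52 µg/L = 0.00252 mg/L.
After complete mixing, C₀ = (0.0605·0.61 + 2.5·0.00252) / 2.561 = 0.01687 mg/L.
Travel time t = 5.96e+04 m / 0.21 m/s = 2.838e+05 s = 3.285 d.
C = 0.01687·exp(−0.85·3.285) = 0.01687·0.06129 = 0.001034 mg/L.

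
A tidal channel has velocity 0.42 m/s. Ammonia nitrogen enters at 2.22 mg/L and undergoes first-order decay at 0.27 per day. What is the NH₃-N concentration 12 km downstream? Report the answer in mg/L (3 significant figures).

Travel time t = 12 km / 0.42 m/s = 1.2e+04/0.42 = 2.857e+04 s = 0.3307 d.
First-order decay: C = 2.22·exp(−0.27·0.3307) = 2.22·0.9146 = 2.03 mg/L.

2.03 mg/L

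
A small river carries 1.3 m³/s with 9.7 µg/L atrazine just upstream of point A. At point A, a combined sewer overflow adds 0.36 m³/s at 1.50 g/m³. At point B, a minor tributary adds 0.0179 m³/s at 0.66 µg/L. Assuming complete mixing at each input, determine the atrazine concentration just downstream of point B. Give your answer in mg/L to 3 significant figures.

9.7 µg/L = 0.0097 mg/L.
After input A: C = (1.3·0.0097 + 0.36·1.5) / 1.66 = 0.3329 mg/L.
0.66 µg/L = 0.00066 mg/L.
After input B: C = (1.66·0.3329 + 0.0179·0.00066) / 1.678 = 0.3294 mg/L.

0.329 mg/L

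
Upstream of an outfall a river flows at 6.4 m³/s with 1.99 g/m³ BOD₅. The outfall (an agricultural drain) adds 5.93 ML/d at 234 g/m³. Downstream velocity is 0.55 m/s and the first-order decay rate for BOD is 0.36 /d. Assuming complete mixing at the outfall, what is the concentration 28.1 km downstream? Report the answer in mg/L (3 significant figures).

5.93 ML/d = 0.06863 m³/s.
After complete mixing, C₀ = (0.06863·234 + 6.4·1.99) / 6.469 = 4.452 mg/L.
Travel time t = 2.81e+04 m / 0.55 m/s = 5.109e+04 s = 0.5913 d.
C = 4.452·exp(−0.36·0.5913) = 4.452·0.8083 = 3.598 mg/L.

3.60 mg/L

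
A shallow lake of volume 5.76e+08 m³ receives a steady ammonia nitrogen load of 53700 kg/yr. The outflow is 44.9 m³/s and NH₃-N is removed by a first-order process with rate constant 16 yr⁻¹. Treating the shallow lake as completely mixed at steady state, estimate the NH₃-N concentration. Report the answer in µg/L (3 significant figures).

5.05 µg/L

Outflow Q = 44.9 m³/s × 3.156e+07 s/yr = 1.417e+09 m³/yr.
Steady-state CSTR mass balance: W = Q·C + k·V·C, so C = W/(Q + kV).
Q + kV = 1.417e+09 + 16·5.76e+08 = 1.063e+10 m³/yr.
C = 53700/1.063e+10 = 5.05e-06 kg/m³ = 0.00505 mg/L = 5.05 µg/L.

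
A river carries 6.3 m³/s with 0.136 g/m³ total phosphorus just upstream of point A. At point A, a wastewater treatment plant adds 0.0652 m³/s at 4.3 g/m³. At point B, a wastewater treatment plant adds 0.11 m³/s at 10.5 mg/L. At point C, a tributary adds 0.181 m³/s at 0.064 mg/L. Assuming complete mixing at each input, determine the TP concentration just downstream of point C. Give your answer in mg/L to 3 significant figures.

After input A: C = (6.3·0.136 + 0.0652·4.3) / 6.365 = 0.1787 mg/L.
After input B: C = (6.365·0.1787 + 0.11·10.5) / 6.475 = 0.354 mg/L.
After input C: C = (6.475·0.354 + 0.181·0.064) / 6.656 = 0.3461 mg/L.

0.346 mg/L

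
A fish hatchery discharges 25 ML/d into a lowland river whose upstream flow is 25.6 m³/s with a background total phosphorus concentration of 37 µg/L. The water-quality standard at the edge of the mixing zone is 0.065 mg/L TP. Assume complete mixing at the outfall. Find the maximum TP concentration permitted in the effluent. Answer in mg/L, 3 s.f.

2.54 mg/L

25 ML/d = 0.2894 m³/s.
37 µg/L = 0.037 mg/L.
Mass balance: 0.065·25.89 = 0.2894·Cₑ + 25.6·0.037.
Cₑ = (1.683 − 0.9472) / 0.2894 = 2.542 mg/L.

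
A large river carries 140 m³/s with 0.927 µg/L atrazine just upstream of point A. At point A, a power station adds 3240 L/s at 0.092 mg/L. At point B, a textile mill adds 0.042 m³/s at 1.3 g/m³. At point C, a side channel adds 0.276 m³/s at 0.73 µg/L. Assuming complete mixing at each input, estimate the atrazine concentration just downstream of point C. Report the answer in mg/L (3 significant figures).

0.00336 mg/L

0.927 µg/L = 0.000927 mg/L.
3240 L/s = 3.24 m³/s.
After input A: C = (140·0.000927 + 3.24·0.092) / 143.2 = 0.002987 mg/L.
After input B: C = (143.2·0.002987 + 0.042·1.3) / 143.3 = 0.003367 mg/L.
0.73 µg/L = 0.00073 mg/L.
After input C: C = (143.3·0.003367 + 0.276·0.00073) / 143.6 = 0.003362 mg/L.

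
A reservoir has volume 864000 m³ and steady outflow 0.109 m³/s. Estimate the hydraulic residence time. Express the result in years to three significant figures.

Q = 0.109 m³/s × 3.156e+07 s/yr = 3.44e+06 m³/yr.
Hydraulic residence time τ = V/Q = 864000/3.44e+06 = 0.2512 yr.

0.251 yr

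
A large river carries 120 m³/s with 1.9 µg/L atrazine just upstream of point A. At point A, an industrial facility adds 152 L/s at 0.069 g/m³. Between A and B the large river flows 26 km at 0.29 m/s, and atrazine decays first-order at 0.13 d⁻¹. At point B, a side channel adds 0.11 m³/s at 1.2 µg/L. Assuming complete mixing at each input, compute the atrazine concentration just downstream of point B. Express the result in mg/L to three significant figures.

0.00173 mg/L

1.9 µg/L = 0.0019 mg/L.
152 L/s = 0.152 m³/s.
After input A: C = (120·0.0019 + 0.152·0.069) / 120.2 = 0.001985 mg/L.
Over the 26 km reach to input B (t = 8.966e+04 s = 1.038 d), decay gives C = 0.001985·exp(−0.13·1.038) = 0.001734 mg/L.
1.2 µg/L = 0.0012 mg/L.
After input B: C = (120.2·0.001734 + 0.11·0.0012) / 120.3 = 0.001734 mg/L.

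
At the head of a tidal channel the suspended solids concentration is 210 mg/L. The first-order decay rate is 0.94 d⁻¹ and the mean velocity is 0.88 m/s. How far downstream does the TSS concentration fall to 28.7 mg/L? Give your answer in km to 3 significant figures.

From C = C₀·e^(−kt), t = ln(C₀/C)/k = ln(210/28.7)/0.94 = 1.99/0.94 = 2.117 d.
Distance = v·t = 0.88 m/s × 1.829e+05 s = 1.61e+05 m = 161 km.

161 km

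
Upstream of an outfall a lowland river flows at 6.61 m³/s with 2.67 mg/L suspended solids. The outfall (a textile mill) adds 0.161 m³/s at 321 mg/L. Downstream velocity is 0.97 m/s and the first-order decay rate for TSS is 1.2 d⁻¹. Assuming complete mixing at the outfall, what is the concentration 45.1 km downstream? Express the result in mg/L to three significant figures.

5.37 mg/L

After complete mixing, C₀ = (0.161·321 + 6.61·2.67) / 6.771 = 10.24 mg/L.
Travel time t = 4.51e+04 m / 0.97 m/s = 4.649e+04 s = 0.5381 d.
C = 10.24·exp(−1.2·0.5381) = 10.24·0.5243 = 5.368 mg/L.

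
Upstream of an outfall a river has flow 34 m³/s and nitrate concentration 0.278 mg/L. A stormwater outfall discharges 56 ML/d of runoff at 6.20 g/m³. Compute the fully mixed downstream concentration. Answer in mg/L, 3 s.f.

56 ML/d = 0.6481 m³/s.
Flow-weighted mixing gives C = (0.6481·6.2 + 34·0.278) / (0.6481 + 34) = 13.47/34.65 = 0.3888 mg/L.

0.389 mg/L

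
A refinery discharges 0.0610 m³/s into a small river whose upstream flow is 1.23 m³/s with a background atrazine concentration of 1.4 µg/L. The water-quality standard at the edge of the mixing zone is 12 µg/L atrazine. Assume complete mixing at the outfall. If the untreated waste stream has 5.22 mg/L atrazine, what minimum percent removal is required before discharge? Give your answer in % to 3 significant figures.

1.4 µg/L = 0.0014 mg/L.
12 µg/L = 0.012 mg/L.
Mass balance: 0.012·1.291 = 0.061·Cₑ + 1.23·0.0014.
Cₑ = (0.01549 − 0.001722) / 0.061 = 0.2257 mg/L.
Required removal = 1 − 0.2257/5.22 = 95.68 %.

95.7 %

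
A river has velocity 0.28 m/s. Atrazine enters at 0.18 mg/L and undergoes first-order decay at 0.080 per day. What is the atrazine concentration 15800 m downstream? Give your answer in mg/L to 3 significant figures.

0.171 mg/L

Travel time t = 15800 m / 0.28 m/s = 1.58e+04/0.28 = 5.643e+04 s = 0.6531 d.
First-order decay: C = 0.18·exp(−0.080·0.6531) = 0.18·0.9491 = 0.1708 mg/L.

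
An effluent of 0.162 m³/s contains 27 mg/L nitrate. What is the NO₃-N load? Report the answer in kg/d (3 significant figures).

Mass flux = Q·C = 0.162 m³/s × 27 g/m³ = 4.374 g/s.
= 4.374 g/s × 86.4 = 377.9 kg/d.

378 kg/d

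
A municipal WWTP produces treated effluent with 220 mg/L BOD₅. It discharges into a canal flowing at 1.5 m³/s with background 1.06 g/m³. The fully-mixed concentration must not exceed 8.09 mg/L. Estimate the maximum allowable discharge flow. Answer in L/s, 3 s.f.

Mass balance at complete mixing: C_std·(Q_w + Q_r) = Q_w·C_e + Q_r·C_b.
Rearranging, Q_w = Q_r·(C_std − C_b)/(C_e − C_std) = 1.5·(8.09 − 1.06) / (220 − 8.09) = 0.04976 m³/s.
= 49.76 L/s.

49.8 L/s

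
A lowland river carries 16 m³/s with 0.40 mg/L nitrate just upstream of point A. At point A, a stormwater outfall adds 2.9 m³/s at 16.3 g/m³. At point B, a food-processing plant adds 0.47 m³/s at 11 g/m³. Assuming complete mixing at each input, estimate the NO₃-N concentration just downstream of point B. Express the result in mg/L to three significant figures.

After input A: C = (16·0.4 + 2.9·16.3) / 18.9 = 2.84 mg/L.
After input B: C = (18.9·2.84 + 0.47·11) / 19.37 = 3.038 mg/L.

3.04 mg/L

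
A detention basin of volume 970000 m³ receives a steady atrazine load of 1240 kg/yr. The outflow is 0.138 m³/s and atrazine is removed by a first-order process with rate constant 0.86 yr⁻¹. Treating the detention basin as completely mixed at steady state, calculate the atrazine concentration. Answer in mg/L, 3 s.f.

0.239 mg/L

Outflow Q = 0.138 m³/s × 3.156e+07 s/yr = 4.355e+06 m³/yr.
Steady-state CSTR mass balance: W = Q·C + k·V·C, so C = W/(Q + kV).
Q + kV = 4.355e+06 + 0.86·970000 = 5.189e+06 m³/yr.
C = 1240/5.189e+06 = 0.000239 kg/m³ = 0.239 mg/L.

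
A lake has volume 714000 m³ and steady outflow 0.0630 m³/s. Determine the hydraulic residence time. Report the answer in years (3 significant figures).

0.359 yr

Q = 0.0630 m³/s × 3.156e+07 s/yr = 1.988e+06 m³/yr.
Hydraulic residence time τ = V/Q = 714000/1.988e+06 = 0.3591 yr.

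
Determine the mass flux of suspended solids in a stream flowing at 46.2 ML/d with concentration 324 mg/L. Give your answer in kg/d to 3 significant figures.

15000 kg/d

46.2 ML/d = 0.5347 m³/s.
Mass flux = Q·C = 0.5347 m³/s × 324 g/m³ = 173.2 g/s.
= 173.2 g/s × 86.4 = 1.497e+04 kg/d.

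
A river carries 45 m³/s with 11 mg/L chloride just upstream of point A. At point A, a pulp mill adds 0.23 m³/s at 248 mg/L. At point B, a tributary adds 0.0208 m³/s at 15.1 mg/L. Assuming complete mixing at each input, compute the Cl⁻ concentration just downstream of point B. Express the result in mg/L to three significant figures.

12.2 mg/L

After input A: C = (45·11 + 0.23·248) / 45.23 = 12.21 mg/L.
After input B: C = (45.23·12.21 + 0.0208·15.1) / 45.25 = 12.21 mg/L.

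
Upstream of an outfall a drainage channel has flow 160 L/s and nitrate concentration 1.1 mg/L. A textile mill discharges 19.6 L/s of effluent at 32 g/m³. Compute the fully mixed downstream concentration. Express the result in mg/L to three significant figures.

19.6 L/s = 0.0196 m³/s.
160 L/s = 0.16 m³/s.
By mass balance at complete mixing, C = (0.0196·32 + 0.16·1.1) / (0.0196 + 0.16) = 0.8032/0.1796 = 4.472 mg/L.

4.47 mg/L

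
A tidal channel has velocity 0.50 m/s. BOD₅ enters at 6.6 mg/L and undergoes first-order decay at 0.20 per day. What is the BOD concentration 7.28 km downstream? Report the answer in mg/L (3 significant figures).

Travel time t = 7.28 km / 0.50 m/s = 7280/0.50 = 1.456e+04 s = 0.1685 d.
First-order decay: C = 6.6·exp(−0.20·0.1685) = 6.6·0.9669 = 6.381 mg/L.

6.38 mg/L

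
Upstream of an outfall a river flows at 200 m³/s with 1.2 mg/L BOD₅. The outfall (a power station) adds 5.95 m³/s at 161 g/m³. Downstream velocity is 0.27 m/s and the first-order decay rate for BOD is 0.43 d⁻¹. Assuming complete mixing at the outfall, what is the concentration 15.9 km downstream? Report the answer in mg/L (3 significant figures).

4.34 mg/L

After complete mixing, C₀ = (5.95·161 + 200·1.2) / 205.9 = 5.817 mg/L.
Travel time t = 1.59e+04 m / 0.27 m/s = 5.889e+04 s = 0.6816 d.
C = 5.817·exp(−0.43·0.6816) = 5.817·0.746 = 4.339 mg/L.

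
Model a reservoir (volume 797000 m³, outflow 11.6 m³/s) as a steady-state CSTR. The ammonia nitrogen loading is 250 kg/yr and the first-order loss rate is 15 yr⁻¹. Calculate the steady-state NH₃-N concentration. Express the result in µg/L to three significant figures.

0.661 µg/L

Outflow Q = 11.6 m³/s × 3.156e+07 s/yr = 3.661e+08 m³/yr.
Steady-state CSTR mass balance: W = Q·C + k·V·C, so C = W/(Q + kV).
Q + kV = 3.661e+08 + 15·797000 = 3.78e+08 m³/yr.
C = 250/3.78e+08 = 6.613e-07 kg/m³ = 0.0006613 mg/L = 0.6613 µg/L.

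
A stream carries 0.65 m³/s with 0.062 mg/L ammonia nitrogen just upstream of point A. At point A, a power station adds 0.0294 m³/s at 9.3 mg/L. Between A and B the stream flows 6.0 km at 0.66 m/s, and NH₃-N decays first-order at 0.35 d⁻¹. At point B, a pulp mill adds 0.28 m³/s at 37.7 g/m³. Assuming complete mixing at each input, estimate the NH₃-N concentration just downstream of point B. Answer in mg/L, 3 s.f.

11.3 mg/L

After input A: C = (0.65·0.062 + 0.0294·9.3) / 0.6794 = 0.4618 mg/L.
Over the 6.0 km reach to input B (t = 9091 s = 0.1052 d), decay gives C = 0.4618·exp(−0.35·0.1052) = 0.4451 mg/L.
After input B: C = (0.6794·0.4451 + 0.28·37.7) / 0.9594 = 11.32 mg/L.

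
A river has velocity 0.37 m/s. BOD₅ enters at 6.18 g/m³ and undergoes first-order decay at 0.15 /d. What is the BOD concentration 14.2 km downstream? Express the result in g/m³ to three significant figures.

5.78 g/m³

Travel time t = 14.2 km / 0.37 m/s = 1.42e+04/0.37 = 3.838e+04 s = 0.4442 d.
First-order decay: C = 6.18·exp(−0.15·0.4442) = 6.18·0.9355 = 5.782 g/m³.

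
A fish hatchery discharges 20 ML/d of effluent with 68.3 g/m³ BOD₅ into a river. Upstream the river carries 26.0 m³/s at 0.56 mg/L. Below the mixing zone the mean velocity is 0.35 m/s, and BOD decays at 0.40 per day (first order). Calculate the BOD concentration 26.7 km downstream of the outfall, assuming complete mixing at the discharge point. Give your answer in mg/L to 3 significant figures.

20 ML/d = 0.2315 m³/s.
After complete mixing, C₀ = (0.2315·68.3 + 26·0.56) / 26.23 = 1.158 mg/L.
Travel time t = 2.67e+04 m / 0.35 m/s = 7.629e+04 s = 0.8829 d.
C = 1.158·exp(−0.40·0.8829) = 1.158·0.7025 = 0.8133 mg/L.

0.813 mg/L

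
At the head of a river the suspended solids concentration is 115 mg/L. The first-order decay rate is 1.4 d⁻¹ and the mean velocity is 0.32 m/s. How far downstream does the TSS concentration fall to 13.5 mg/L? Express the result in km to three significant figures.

From C = C₀·e^(−kt), t = ln(C₀/C)/k = ln(115/13.5)/1.4 = 2.142/1.4 = 1.53 d.
Distance = v·t = 0.32 m/s × 1.322e+05 s = 4.231e+04 m = 42.31 km.

42.3 km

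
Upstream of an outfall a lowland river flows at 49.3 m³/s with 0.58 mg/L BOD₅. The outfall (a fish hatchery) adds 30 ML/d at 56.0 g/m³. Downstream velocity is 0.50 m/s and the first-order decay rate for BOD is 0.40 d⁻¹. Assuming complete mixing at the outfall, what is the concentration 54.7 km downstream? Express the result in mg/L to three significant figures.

0.583 mg/L

30 ML/d = 0.3472 m³/s.
After complete mixing, C₀ = (0.3472·56 + 49.3·0.58) / 49.65 = 0.9676 mg/L.
Travel time t = 5.47e+04 m / 0.50 m/s = 1.094e+05 s = 1.266 d.
C = 0.9676·exp(−0.40·1.266) = 0.9676·0.6026 = 0.5831 mg/L.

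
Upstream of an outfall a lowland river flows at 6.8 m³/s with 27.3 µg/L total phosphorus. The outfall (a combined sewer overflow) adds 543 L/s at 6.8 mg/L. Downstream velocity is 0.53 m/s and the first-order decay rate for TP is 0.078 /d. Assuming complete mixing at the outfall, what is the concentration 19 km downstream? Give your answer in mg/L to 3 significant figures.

543 L/s = 0.543 m³/s.
27.3 µg/L = 0.0273 mg/L.
After complete mixing, C₀ = (0.543·6.8 + 6.8·0.0273) / 7.343 = 0.5281 mg/L.
Travel time t = 1.9e+04 m / 0.53 m/s = 3.585e+04 s = 0.4149 d.
C = 0.5281·exp(−0.078·0.4149) = 0.5281·0.9682 = 0.5113 mg/L.

0.511 mg/L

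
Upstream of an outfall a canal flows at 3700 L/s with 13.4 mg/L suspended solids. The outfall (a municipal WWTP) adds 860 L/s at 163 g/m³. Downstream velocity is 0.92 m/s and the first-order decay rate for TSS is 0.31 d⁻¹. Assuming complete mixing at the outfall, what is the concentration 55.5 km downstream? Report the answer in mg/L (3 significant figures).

33.5 mg/L

860 L/s = 0.86 m³/s.
3700 L/s = 3.7 m³/s.
After complete mixing, C₀ = (0.86·163 + 3.7·13.4) / 4.56 = 41.61 mg/L.
Travel time t = 5.55e+04 m / 0.92 m/s = 6.033e+04 s = 0.6982 d.
C = 41.61·exp(−0.31·0.6982) = 41.61·0.8054 = 33.51 mg/L.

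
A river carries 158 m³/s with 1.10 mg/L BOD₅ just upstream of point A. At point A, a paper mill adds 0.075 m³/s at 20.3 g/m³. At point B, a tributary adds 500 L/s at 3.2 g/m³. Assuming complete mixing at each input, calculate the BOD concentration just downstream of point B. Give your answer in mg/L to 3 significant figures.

After input A: C = (158·1.1 + 0.075·20.3) / 158.1 = 1.109 mg/L.
500 L/s = 0.5 m³/s.
After input B: C = (158.1·1.109 + 0.5·3.2) / 158.6 = 1.116 mg/L.

1.12 mg/L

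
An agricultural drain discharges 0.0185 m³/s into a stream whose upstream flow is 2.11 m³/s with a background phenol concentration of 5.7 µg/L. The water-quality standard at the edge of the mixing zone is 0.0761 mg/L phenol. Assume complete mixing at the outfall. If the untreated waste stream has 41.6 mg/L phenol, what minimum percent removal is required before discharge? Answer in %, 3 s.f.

5.7 µg/L = 0.0057 mg/L.
Mass balance: 0.0761·2.128 = 0.0185·Cₑ + 2.11·0.0057.
Cₑ = (0.162 − 0.01203) / 0.0185 = 8.106 mg/L.
Required removal = 1 − 8.106/41.6 = 80.52 %.

80.5 %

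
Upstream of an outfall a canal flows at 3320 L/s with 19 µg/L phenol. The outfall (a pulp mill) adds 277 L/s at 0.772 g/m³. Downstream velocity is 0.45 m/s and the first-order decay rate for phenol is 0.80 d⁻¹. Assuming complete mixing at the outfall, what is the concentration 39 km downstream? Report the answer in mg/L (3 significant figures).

0.0345 mg/L

277 L/s = 0.277 m³/s.
3320 L/s = 3.32 m³/s.
19 µg/L = 0.019 mg/L.
After complete mixing, C₀ = (0.277·0.772 + 3.32·0.019) / 3.597 = 0.07699 mg/L.
Travel time t = 3.9e+04 m / 0.45 m/s = 8.667e+04 s = 1.003 d.
C = 0.07699·exp(−0.80·1.003) = 0.07699·0.4482 = 0.03451 mg/L.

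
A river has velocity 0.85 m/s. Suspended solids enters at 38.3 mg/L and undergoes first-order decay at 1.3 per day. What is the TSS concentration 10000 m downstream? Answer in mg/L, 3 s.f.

Travel time t = 10000 m / 0.85 m/s = 1e+04/0.85 = 1.176e+04 s = 0.1362 d.
First-order decay: C = 38.3·exp(−1.3·0.1362) = 38.3·0.8378 = 32.09 mg/L.

32.1 mg/L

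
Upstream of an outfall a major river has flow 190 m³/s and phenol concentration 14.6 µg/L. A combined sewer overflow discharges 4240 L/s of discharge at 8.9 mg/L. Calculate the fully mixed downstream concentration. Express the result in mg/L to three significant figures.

4240 L/s = 4.24 m³/s.
14.6 µg/L = 0.0146 mg/L.
Flow-weighted mixing gives C = (4.24·8.9 + 190·0.0146) / (4.24 + 190) = 40.51/194.2 = 0.2086 mg/L.

0.209 mg/L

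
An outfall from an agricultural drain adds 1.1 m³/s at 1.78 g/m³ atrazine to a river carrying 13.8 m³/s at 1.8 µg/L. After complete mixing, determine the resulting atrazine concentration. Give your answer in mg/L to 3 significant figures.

0.133 mg/L

1.8 µg/L = 0.0018 mg/L.
By mass balance at complete mixing, C = (1.1·1.78 + 13.8·0.0018) / (1.1 + 13.8) = 1.983/14.9 = 0.1331 mg/L.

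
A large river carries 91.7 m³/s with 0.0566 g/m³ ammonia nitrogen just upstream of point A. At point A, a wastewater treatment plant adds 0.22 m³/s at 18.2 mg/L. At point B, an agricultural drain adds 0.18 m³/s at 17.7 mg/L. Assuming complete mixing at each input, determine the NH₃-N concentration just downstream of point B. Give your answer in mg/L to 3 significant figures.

After input A: C = (91.7·0.0566 + 0.22·18.2) / 91.92 = 0.1 mg/L.
After input B: C = (91.92·0.1 + 0.18·17.7) / 92.1 = 0.1344 mg/L.

0.134 mg/L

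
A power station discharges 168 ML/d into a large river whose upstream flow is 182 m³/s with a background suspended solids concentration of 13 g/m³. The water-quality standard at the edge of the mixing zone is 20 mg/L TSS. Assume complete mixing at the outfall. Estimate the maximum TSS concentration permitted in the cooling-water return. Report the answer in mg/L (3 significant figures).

675 mg/L

168 ML/d = 1.944 m³/s.
Mass balance: 20·183.9 = 1.944·Cₑ + 182·13.
Cₑ = (3679 − 2366) / 1.944 = 675.2 mg/L.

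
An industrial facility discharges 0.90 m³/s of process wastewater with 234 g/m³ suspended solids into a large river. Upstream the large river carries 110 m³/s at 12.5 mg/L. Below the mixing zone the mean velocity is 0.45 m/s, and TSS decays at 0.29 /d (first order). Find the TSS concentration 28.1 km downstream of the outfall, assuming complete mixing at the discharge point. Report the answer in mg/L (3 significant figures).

After complete mixing, C₀ = (0.9·234 + 110·12.5) / 110.9 = 14.3 mg/L.
Travel time t = 2.81e+04 m / 0.45 m/s = 6.244e+04 s = 0.7227 d.
C = 14.3·exp(−0.29·0.7227) = 14.3·0.8109 = 11.59 mg/L.

11.6 mg/L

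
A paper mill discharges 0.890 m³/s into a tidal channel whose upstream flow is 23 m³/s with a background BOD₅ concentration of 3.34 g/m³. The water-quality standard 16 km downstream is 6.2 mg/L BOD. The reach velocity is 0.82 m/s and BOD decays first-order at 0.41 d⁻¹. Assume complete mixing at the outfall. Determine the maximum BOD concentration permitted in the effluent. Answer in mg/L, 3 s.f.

96.3 mg/L

Travel time to the compliance point: t = 1.6e+04/0.82 = 1.951e+04 s = 0.2258 d; decay factor exp(−0.41·0.2258) = 0.9116.
So the concentration just after mixing may be at most 6.2/0.9116 = 6.801 mg/L.
Mass balance: 6.801·23.89 = 0.89·Cₑ + 23·3.34.
Cₑ = (162.5 − 76.82) / 0.89 = 96.26 mg/L.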